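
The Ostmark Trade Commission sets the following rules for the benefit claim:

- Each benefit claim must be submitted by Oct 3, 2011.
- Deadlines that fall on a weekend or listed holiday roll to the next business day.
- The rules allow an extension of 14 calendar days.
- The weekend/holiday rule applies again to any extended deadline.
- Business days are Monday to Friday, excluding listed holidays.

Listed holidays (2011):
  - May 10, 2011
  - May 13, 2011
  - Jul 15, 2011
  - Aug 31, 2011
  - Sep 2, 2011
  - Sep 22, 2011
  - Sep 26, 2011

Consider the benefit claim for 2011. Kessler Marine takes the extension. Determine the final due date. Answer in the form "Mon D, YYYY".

Oct 17, 2011

Start from the fixed due date, Oct 3, 2011.
Since Oct 3, 2011 is a Monday and not a holiday, the date is unchanged.
The 14-calendar-day extension moves the deadline from Oct 3, 2011 to Oct 17, 2011.
Since Oct 17, 2011 is a Monday and not a holiday, the date is unchanged.
Deadline: Oct 17, 2011.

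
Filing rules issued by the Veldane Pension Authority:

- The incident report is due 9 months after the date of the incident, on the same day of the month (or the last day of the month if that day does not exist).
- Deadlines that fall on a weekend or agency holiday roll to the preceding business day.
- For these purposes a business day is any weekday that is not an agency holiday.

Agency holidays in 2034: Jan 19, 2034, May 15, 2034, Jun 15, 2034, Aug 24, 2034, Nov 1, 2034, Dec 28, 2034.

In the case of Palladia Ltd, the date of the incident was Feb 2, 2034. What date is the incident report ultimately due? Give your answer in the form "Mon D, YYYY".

Nov 2, 2034

9 months after Feb 2, 2034, on the same day of the month, is Nov 2, 2034.
Nov 2, 2034 falls on a Thursday, which is a business day, so no adjustment is needed.
So the filing is due Nov 2, 2034.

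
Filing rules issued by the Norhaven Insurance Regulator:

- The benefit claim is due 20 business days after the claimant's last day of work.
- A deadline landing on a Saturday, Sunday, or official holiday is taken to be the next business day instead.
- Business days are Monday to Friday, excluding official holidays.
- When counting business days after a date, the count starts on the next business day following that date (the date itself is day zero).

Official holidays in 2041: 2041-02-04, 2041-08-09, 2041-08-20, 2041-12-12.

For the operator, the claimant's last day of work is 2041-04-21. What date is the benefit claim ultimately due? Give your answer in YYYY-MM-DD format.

2041-05-17

Starting the day after 2041-04-21 and counting 20 business days lands on 2041-05-17.
2041-05-17 (Friday) is already a business day.
Deadline: 2041-05-17.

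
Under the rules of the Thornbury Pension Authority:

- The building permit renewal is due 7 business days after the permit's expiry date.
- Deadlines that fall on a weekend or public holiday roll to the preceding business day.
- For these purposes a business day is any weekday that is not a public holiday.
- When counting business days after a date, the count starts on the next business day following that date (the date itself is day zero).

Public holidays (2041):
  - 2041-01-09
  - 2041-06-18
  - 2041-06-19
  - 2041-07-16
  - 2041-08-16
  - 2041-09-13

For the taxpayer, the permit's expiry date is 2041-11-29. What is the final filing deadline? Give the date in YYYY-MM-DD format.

2041-12-10

Counting 7 business days after 2041-11-29 (skipping weekends and listed holidays) reaches 2041-12-10.
2041-12-10 falls on a Tuesday, which is a business day, so no adjustment is needed.
So the filing is due 2041-12-10.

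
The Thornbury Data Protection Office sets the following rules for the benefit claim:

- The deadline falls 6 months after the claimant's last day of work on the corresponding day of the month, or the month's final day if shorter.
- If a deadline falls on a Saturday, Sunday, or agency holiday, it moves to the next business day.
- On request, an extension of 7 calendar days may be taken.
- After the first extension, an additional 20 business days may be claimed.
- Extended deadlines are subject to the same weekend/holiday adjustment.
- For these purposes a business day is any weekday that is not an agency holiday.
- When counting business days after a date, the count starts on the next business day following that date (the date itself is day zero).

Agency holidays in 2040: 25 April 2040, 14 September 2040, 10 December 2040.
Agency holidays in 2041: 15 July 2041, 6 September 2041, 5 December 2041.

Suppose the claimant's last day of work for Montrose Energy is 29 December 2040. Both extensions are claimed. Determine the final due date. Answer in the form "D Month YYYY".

6 August 2041

6 months from 29 December 2040 is 29 June 2041.
29 June 2041 is a Saturday; the next business day is 1 July 2041 (Monday).
With the 7-day extension, 1 July 2041 becomes 8 July 2041.
8 July 2041 (Monday) is already a business day.
Counting 20 further business days from 8 July 2041 reaches 6 August 2041.
6 August 2041 falls on a Tuesday, which is a business day, so no adjustment is needed.
Final deadline: 6 August 2041.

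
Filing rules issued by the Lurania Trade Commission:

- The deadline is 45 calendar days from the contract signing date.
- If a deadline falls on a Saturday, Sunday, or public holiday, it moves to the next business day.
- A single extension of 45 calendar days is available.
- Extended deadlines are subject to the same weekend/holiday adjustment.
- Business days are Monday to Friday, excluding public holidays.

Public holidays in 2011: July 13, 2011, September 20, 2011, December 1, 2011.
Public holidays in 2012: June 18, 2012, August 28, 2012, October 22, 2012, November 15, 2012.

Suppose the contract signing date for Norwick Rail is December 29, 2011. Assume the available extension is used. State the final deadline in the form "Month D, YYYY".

From December 29, 2011, 45 calendar days later is February 12, 2012.
February 12, 2012 is a Sunday; the next business day is February 13, 2012 (Monday).
With the 45-day extension, February 13, 2012 becomes March 29, 2012.
March 29, 2012 falls on a Thursday, which is a business day, so no adjustment is needed.
Final deadline: March 29, 2012.

March 29, 2012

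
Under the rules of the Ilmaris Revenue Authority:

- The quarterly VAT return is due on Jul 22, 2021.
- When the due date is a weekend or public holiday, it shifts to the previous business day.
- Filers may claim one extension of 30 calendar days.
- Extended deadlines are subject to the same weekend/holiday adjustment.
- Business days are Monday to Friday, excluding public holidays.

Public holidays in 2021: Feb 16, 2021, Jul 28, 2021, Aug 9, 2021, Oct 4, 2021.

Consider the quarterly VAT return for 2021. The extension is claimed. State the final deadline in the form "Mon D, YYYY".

Aug 20, 2021

The stated deadline is Jul 22, 2021.
Jul 22, 2021 is a Thursday and not a listed holiday, so it stands.
Applying the 30-calendar-day extension: Jul 22, 2021 + 30 days = Aug 21, 2021.
Aug 21, 2021 is a Saturday; the preceding business day is Aug 20, 2021 (Friday).
Deadline: Aug 20, 2021.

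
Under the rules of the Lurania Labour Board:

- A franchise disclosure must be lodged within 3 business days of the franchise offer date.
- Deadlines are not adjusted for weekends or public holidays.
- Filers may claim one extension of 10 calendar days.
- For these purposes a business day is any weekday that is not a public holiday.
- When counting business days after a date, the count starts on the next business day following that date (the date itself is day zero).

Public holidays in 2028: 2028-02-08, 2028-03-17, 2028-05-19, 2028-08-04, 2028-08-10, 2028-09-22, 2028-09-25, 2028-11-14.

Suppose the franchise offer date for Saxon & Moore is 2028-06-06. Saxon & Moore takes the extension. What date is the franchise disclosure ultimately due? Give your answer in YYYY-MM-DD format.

Starting the day after 2028-06-06 and counting 3 business days lands on 2028-06-09.
2028-06-09 falls on a Friday. The rules make no weekend/holiday allowance, so it remains 2028-06-09.
Add the 10 calendar-day extension to 2028-06-09: 2028-06-19.
2028-06-19 is a Monday; no weekend or holiday adjustment applies.
So the filing is due 2028-06-19.

2028-06-19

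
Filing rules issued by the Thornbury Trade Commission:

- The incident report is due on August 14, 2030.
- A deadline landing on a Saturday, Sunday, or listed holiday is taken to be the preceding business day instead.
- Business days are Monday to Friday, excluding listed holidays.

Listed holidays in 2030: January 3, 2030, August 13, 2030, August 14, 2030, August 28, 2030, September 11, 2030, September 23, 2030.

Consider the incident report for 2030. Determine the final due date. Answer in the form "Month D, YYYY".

August 12, 2030

The stated deadline is August 14, 2030.
August 14, 2030 falls on a listed holiday. Rolling to the preceding business day gives August 12, 2030, a Monday.
Final deadline: August 12, 2030.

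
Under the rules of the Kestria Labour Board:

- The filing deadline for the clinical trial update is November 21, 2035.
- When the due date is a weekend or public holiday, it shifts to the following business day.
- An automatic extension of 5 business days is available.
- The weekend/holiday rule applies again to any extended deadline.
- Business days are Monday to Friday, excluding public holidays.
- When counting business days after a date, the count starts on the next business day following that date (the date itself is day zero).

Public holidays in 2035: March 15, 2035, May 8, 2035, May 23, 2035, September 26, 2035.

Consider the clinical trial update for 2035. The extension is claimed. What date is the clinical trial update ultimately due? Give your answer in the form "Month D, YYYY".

November 28, 2035

The stated deadline is November 21, 2035.
November 21, 2035 (Wednesday) is already a business day.
Counting 5 further business days from November 21, 2035 reaches November 28, 2035.
November 28, 2035 falls on a Wednesday, which is a business day, so no adjustment is needed.
Deadline: November 28, 2035.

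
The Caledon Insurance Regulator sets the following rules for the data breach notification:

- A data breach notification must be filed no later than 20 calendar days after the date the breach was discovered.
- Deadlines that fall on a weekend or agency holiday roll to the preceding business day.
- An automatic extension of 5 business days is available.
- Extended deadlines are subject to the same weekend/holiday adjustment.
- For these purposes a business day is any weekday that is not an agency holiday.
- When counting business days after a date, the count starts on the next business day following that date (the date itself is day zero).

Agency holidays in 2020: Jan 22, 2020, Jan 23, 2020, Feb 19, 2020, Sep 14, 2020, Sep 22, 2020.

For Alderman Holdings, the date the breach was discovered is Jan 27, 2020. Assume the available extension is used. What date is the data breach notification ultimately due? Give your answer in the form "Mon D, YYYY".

Feb 24, 2020

20 calendar days after Jan 27, 2020 is Feb 16, 2020.
Feb 16, 2020 falls on a Sunday. Rolling to the preceding business day gives Feb 14, 2020, a Friday.
Applying the 5-business-day extension: 5 business days after Feb 14, 2020 is Feb 24, 2020.
Feb 24, 2020 (Monday) is already a business day.
Final deadline: Feb 24, 2020.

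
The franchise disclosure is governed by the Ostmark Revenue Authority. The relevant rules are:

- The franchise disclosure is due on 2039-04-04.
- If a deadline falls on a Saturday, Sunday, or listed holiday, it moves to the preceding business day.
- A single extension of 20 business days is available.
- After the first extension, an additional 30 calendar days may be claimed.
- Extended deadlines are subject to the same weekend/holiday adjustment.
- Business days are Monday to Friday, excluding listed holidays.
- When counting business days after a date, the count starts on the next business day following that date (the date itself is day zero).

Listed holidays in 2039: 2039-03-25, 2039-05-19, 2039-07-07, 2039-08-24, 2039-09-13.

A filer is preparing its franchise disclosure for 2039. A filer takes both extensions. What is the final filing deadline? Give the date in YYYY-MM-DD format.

2039-06-01

The statutory due date is 2039-04-04.
2039-04-04 (Monday) is already a business day.
Applying the 20-business-day extension: 20 business days after 2039-04-04 is 2039-05-02.
2039-05-02 falls on a Monday, which is a business day, so no adjustment is needed.
Applying the 30-calendar-day extension: 2039-05-02 + 30 days = 2039-06-01.
2039-06-01 (Wednesday) is already a business day.
Deadline: 2039-06-01.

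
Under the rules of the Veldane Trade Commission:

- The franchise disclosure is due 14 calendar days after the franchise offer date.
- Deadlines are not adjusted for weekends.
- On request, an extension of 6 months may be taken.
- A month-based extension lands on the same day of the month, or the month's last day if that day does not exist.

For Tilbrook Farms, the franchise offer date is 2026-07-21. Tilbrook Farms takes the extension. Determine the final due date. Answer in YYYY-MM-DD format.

2027-02-04

From 2026-07-21, 14 calendar days later is 2026-08-04.
2026-08-04 is a Tuesday; no weekend or holiday adjustment applies.
The 6 months extension carries 2026-08-04 to 2027-02-04.
2027-02-04 is a Thursday; no weekend or holiday adjustment applies.
Deadline: 2027-02-04.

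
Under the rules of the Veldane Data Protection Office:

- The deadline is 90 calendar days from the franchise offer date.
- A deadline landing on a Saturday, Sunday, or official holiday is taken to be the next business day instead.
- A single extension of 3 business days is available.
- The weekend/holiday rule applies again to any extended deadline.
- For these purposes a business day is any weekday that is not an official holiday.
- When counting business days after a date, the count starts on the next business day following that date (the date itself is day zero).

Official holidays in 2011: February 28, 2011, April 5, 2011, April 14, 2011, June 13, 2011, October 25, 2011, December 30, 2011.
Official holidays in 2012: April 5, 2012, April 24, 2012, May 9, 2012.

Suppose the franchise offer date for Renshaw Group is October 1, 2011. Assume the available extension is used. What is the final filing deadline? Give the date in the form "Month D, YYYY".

90 calendar days after October 1, 2011 is December 30, 2011.
December 30, 2011 is a listed holiday, so it moves to the next business day, January 2, 2012 (Monday).
Applying the 3-business-day extension: 3 business days after January 2, 2012 is January 5, 2012.
January 5, 2012 (Thursday) is already a business day.
The final due date is January 5, 2012.

January 5, 2012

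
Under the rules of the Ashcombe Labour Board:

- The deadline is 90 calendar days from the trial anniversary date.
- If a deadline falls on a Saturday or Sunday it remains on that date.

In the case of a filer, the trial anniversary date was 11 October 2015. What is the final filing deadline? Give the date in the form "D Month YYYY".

9 January 2016

Trigger date 11 October 2015 + 90 calendar days = 9 January 2016.
No adjustment is made for weekends or holidays, so 9 January 2016 stands.
The final due date is 9 January 2016.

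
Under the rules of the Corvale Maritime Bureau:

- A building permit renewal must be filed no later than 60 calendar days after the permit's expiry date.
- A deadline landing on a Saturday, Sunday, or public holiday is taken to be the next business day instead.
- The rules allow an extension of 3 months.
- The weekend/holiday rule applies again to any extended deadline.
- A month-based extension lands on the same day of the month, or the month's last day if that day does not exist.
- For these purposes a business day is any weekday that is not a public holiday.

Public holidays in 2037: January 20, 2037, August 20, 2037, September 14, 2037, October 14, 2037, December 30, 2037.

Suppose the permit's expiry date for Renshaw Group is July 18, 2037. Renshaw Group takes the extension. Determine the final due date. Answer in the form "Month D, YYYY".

December 16, 2037

Adding 60 calendar days to July 18, 2037 gives September 16, 2037.
September 16, 2037 falls on a Wednesday, which is a business day, so no adjustment is needed.
Add 3 months to September 16, 2037: December 16, 2037.
December 16, 2037 (Wednesday) is already a business day.
Final deadline: December 16, 2037.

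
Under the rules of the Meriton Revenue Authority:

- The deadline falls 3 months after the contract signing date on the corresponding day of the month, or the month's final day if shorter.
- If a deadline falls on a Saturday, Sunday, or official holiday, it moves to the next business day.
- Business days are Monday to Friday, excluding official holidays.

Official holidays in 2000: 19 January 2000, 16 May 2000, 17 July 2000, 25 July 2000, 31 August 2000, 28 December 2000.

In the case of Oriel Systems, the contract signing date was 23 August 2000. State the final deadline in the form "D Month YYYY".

23 November 2000

Moving 3 months forward from 23 August 2000 on the corresponding day gives 23 November 2000.
23 November 2000 (Thursday) is already a business day.
The final due date is 23 November 2000.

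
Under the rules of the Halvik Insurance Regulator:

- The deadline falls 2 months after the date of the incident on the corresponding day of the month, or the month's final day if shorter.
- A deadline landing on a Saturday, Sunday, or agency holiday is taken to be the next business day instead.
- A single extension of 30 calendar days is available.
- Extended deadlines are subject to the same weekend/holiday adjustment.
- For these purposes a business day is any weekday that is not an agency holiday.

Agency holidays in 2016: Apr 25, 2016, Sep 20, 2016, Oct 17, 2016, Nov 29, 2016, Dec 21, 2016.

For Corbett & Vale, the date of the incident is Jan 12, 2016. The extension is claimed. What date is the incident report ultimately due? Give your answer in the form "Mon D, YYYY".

Apr 13, 2016

2 months from Jan 12, 2016 is Mar 12, 2016.
Because Mar 12, 2016 is a Saturday, the deadline becomes Mar 14, 2016 (Monday).
The 30-calendar-day extension moves the deadline from Mar 14, 2016 to Apr 13, 2016.
Apr 13, 2016 is a Wednesday and not a listed holiday, so it stands.
Deadline: Apr 13, 2016.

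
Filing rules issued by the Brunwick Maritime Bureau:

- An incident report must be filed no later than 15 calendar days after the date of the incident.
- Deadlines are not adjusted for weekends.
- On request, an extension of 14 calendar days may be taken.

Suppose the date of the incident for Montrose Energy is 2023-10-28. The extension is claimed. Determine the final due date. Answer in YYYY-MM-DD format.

15 calendar days after 2023-10-28 is 2023-11-12.
2023-11-12 falls on a Sunday. The rules make no weekend/holiday allowance, so it remains 2023-11-12.
With the 14-day extension, 2023-11-12 becomes 2023-11-26.
2023-11-26 falls on a Sunday. The rules make no weekend/holiday allowance, so it remains 2023-11-26.
The final due date is 2023-11-26.

2023-11-26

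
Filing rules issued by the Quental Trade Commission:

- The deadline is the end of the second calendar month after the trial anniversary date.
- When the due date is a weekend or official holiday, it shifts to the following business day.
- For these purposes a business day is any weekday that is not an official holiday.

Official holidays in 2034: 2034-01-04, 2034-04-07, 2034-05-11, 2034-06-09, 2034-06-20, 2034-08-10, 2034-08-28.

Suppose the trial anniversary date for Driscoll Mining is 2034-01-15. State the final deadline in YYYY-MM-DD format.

The second month after 2034-01-15 is March 2034, whose last day is 2034-03-31.
Since 2034-03-31 is a Friday and not a holiday, the date is unchanged.
Final deadline: 2034-03-31.

2034-03-31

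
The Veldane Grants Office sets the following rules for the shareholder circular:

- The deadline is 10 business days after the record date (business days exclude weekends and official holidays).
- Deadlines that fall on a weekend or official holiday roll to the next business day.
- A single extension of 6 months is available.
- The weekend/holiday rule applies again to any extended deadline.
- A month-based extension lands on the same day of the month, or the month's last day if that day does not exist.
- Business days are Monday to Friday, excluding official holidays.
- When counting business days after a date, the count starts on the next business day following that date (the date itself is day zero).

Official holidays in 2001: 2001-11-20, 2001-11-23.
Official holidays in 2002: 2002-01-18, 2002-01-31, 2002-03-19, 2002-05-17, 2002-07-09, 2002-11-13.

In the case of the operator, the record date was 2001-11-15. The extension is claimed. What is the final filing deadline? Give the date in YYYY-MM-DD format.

Counting 10 business days after 2001-11-15 (skipping weekends and listed holidays) reaches 2001-12-03.
2001-12-03 falls on a Monday, which is a business day, so no adjustment is needed.
The 6 months extension carries 2001-12-03 to 2002-06-03.
Since 2002-06-03 is a Monday and not a holiday, the date is unchanged.
Deadline: 2002-06-03.

2002-06-03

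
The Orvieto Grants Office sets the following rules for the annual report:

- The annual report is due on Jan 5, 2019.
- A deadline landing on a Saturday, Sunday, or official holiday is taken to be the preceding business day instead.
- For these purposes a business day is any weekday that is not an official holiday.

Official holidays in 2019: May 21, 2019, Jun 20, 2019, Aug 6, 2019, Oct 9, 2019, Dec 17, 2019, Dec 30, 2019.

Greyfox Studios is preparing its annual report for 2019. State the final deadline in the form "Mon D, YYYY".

Jan 4, 2019

The stated deadline is Jan 5, 2019.
Jan 5, 2019 falls on a Saturday. Rolling to the preceding business day gives Jan 4, 2019, a Friday.
Final deadline: Jan 4, 2019.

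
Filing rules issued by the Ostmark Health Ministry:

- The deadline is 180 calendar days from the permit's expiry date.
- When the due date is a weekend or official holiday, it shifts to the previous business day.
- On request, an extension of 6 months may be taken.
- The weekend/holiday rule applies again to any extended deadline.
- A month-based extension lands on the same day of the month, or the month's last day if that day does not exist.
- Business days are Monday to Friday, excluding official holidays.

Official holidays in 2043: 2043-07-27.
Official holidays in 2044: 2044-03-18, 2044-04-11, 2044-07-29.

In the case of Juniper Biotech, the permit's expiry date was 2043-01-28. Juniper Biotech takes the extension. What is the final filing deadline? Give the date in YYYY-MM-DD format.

From 2043-01-28, 180 calendar days later is 2043-07-27.
Because 2043-07-27 is a listed holiday, the deadline becomes 2043-07-24 (Friday).
Add 6 months to 2043-07-24: 2044-01-24.
2044-01-24 is a Sunday, so it moves to the preceding business day, 2044-01-22 (Friday).
Final deadline: 2044-01-22.

2044-01-22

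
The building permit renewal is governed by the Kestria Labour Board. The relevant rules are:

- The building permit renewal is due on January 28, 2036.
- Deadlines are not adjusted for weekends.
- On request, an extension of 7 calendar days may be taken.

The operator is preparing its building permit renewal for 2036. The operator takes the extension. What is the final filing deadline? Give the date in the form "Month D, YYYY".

The statutory due date is January 28, 2036.
No adjustment is made for weekends or holidays, so January 28, 2036 stands.
The 7-calendar-day extension moves the deadline from January 28, 2036 to February 4, 2036.
February 4, 2036 falls on a Monday. The rules make no weekend/holiday allowance, so it remains February 4, 2036.
The final due date is February 4, 2036.

February 4, 2036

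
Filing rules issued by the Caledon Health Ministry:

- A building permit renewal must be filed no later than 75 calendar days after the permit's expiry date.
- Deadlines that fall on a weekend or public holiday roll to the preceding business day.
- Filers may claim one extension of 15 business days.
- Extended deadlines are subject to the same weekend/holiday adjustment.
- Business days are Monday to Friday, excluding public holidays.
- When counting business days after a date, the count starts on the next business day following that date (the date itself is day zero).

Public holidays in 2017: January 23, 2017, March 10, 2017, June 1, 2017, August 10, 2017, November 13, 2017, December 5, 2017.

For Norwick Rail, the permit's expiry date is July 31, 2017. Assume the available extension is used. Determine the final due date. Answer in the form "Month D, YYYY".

November 3, 2017

From July 31, 2017, 75 calendar days later is October 14, 2017.
Because October 14, 2017 is a Saturday, the deadline becomes October 13, 2017 (Friday).
Counting 15 further business days from October 13, 2017 reaches November 3, 2017.
November 3, 2017 is a Friday and not a listed holiday, so it stands.
So the filing is due November 3, 2017.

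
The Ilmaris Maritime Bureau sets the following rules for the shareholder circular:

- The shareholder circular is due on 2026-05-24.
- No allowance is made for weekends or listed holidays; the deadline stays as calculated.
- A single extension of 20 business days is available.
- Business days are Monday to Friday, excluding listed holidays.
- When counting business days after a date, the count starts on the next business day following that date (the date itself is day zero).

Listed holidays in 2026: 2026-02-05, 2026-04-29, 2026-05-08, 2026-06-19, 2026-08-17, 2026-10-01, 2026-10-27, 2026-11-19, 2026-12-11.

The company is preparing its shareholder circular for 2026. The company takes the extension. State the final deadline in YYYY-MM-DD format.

The stated deadline is 2026-05-24.
No adjustment is made for weekends or holidays, so 2026-05-24 stands.
The 20-business-day extension runs from 2026-05-24 to 2026-06-22.
2026-06-22 is a Monday; no weekend or holiday adjustment applies.
The final due date is 2026-06-22.

2026-06-22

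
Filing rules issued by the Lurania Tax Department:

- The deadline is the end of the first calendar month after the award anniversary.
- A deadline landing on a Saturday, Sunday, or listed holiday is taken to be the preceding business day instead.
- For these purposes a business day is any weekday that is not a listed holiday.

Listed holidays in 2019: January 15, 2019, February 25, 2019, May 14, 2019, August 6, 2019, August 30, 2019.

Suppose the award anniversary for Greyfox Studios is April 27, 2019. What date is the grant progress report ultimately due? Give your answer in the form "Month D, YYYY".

May 31, 2019

1 month after April 27, 2019 is May 2019; that month ends on May 31, 2019.
May 31, 2019 is a Friday and not a listed holiday, so it stands.
Deadline: May 31, 2019.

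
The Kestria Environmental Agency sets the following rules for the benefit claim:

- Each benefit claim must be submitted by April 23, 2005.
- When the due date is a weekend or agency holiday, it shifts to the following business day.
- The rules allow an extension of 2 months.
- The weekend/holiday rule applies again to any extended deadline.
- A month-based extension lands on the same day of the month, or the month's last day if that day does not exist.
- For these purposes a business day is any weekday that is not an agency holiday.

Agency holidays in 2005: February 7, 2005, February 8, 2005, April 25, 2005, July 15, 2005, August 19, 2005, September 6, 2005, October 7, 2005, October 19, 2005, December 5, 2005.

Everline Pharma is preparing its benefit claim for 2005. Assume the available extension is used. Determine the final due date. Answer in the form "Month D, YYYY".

The stated deadline is April 23, 2005.
Because April 23, 2005 is a Saturday, the deadline becomes April 26, 2005 (Tuesday).
Applying the 2 months extension: 2 months after April 26, 2005 is June 26, 2005.
June 26, 2005 falls on a Sunday. Rolling to the next business day gives June 27, 2005, a Monday.
The final due date is June 27, 2005.

June 27, 2005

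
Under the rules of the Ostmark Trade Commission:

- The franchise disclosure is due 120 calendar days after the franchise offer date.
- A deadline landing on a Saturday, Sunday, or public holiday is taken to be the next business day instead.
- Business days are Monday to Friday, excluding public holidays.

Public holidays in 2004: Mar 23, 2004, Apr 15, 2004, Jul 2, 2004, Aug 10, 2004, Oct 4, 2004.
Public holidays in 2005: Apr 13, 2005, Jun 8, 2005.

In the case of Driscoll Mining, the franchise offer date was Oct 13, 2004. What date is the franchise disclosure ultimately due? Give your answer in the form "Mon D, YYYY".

From Oct 13, 2004, 120 calendar days later is Feb 10, 2005.
Since Feb 10, 2005 is a Thursday and not a holiday, the date is unchanged.
So the filing is due Feb 10, 2005.

Feb 10, 2005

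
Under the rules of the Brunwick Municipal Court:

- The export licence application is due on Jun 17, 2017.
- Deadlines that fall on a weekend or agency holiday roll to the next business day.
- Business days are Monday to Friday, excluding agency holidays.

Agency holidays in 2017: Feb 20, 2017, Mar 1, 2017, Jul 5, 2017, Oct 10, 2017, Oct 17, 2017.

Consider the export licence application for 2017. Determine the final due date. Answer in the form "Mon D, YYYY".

Jun 19, 2017

Start from the fixed due date, Jun 17, 2017.
Jun 17, 2017 falls on a Saturday. Rolling to the next business day gives Jun 19, 2017, a Monday.
Final deadline: Jun 19, 2017.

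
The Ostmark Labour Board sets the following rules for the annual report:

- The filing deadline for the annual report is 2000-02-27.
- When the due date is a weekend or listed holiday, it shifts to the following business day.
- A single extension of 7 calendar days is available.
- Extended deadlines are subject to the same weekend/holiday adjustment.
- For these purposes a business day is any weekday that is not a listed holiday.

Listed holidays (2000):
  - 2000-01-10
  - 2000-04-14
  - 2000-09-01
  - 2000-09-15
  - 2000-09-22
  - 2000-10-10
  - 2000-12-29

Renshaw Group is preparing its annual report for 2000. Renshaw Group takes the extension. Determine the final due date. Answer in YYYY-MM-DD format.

The stated deadline is 2000-02-27.
2000-02-27 is a Sunday, so it moves to the next business day, 2000-02-28 (Monday).
The 7-calendar-day extension moves the deadline from 2000-02-28 to 2000-03-06.
2000-03-06 is a Monday and not a listed holiday, so it stands.
Deadline: 2000-03-06.

2000-03-06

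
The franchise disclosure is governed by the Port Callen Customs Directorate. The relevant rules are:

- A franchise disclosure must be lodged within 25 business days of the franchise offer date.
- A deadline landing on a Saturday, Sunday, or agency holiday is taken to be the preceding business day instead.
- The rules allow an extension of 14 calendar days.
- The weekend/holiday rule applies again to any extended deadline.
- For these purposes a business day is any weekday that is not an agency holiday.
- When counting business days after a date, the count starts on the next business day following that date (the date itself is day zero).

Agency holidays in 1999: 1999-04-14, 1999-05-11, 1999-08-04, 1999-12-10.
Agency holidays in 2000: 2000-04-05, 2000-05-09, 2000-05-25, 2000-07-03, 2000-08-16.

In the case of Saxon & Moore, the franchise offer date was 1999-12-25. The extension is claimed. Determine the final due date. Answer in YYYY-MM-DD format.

2000-02-11

Starting the day after 1999-12-25 and counting 25 business days lands on 2000-01-28.
2000-01-28 falls on a Friday, which is a business day, so no adjustment is needed.
With the 14-day extension, 2000-01-28 becomes 2000-02-11.
2000-02-11 falls on a Friday, which is a business day, so no adjustment is needed.
Final deadline: 2000-02-11.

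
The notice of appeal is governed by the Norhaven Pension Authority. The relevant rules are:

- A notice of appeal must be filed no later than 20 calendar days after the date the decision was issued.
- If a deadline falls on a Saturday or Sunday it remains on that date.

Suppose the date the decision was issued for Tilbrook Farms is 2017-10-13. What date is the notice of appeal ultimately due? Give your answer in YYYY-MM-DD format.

2017-11-02

20 calendar days after 2017-10-13 is 2017-11-02.
2017-11-02 is a Thursday; no weekend or holiday adjustment applies.
So the filing is due 2017-11-02.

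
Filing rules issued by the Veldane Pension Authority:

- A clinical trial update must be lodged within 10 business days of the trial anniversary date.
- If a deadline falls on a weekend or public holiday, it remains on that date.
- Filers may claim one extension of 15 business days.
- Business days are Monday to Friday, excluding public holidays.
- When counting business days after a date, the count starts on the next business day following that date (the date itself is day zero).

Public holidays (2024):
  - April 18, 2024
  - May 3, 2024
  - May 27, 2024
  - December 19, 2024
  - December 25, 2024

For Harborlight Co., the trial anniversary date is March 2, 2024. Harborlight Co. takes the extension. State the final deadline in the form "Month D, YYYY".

April 5, 2024

Counting 10 business days after March 2, 2024 (skipping weekends and listed holidays) reaches March 15, 2024.
March 15, 2024 falls on a Friday. The rules make no weekend/holiday allowance, so it remains March 15, 2024.
Applying the 15-business-day extension: 15 business days after March 15, 2024 is April 5, 2024.
April 5, 2024 falls on a Friday. The rules make no weekend/holiday allowance, so it remains April 5, 2024.
So the filing is due April 5, 2024.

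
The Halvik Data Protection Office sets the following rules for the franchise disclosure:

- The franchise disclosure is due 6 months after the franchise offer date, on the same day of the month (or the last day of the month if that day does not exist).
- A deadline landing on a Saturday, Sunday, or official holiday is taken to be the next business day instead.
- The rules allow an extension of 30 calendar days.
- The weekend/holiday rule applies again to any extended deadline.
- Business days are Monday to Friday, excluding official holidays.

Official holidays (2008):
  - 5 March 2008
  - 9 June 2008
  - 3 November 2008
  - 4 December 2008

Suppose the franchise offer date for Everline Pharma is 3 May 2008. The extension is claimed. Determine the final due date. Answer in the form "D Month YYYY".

5 December 2008

Moving 6 months forward from 3 May 2008 on the corresponding day gives 3 November 2008.
3 November 2008 is a listed holiday; the next business day is 4 November 2008 (Tuesday).
With the 30-day extension, 4 November 2008 becomes 4 December 2008.
4 December 2008 is a listed holiday, so it moves to the next business day, 5 December 2008 (Friday).
Final deadline: 5 December 2008.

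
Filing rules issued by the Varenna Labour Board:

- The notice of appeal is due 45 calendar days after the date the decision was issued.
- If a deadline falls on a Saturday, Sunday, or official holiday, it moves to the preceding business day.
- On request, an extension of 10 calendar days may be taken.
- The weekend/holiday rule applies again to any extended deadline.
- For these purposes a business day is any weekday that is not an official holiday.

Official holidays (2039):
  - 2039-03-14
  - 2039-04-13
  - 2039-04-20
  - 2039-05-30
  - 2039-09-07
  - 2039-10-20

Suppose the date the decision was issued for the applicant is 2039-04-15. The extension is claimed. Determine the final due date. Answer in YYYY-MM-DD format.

2039-06-06

From 2039-04-15, 45 calendar days later is 2039-05-30.
2039-05-30 falls on a listed holiday. Rolling to the preceding business day gives 2039-05-27, a Friday.
Applying the 10-calendar-day extension: 2039-05-27 + 10 days = 2039-06-06.
2039-06-06 (Monday) is already a business day.
Final deadline: 2039-06-06.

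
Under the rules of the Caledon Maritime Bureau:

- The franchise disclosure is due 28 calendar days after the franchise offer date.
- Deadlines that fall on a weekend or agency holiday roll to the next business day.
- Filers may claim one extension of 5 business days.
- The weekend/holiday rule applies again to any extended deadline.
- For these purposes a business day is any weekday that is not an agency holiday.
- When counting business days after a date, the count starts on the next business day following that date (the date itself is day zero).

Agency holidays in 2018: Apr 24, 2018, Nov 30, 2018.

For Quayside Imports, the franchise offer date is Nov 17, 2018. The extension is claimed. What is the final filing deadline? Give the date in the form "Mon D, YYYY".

Adding 28 calendar days to Nov 17, 2018 gives Dec 15, 2018.
Because Dec 15, 2018 is a Saturday, the deadline becomes Dec 17, 2018 (Monday).
Applying the 5-business-day extension: 5 business days after Dec 17, 2018 is Dec 24, 2018.
Dec 24, 2018 is a Monday and not a listed holiday, so it stands.
The final due date is Dec 24, 2018.

Dec 24, 2018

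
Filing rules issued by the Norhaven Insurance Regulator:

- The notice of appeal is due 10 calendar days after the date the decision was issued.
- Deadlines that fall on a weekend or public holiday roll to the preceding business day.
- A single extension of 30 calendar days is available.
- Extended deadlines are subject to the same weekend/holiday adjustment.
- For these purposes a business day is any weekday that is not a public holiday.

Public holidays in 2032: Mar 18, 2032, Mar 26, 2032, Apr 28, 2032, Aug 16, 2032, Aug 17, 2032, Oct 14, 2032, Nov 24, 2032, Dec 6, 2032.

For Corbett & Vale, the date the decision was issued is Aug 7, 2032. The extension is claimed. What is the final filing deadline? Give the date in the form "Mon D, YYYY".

Trigger date Aug 7, 2032 + 10 calendar days = Aug 17, 2032.
Aug 17, 2032 falls on a listed holiday. Rolling to the preceding business day gives Aug 13, 2032, a Friday.
With the 30-day extension, Aug 13, 2032 becomes Sep 12, 2032.
Sep 12, 2032 is a Sunday; the preceding business day is Sep 10, 2032 (Friday).
Final deadline: Sep 10, 2032.

Sep 10, 2032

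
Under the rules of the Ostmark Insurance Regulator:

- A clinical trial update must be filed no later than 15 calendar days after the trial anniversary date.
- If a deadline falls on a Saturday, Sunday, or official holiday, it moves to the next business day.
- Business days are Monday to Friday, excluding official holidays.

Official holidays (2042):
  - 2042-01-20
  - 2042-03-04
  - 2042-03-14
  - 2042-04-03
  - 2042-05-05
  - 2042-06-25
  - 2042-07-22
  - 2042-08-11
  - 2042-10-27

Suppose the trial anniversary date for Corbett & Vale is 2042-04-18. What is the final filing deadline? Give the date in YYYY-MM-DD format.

Trigger date 2042-04-18 + 15 calendar days = 2042-05-03.
2042-05-03 is a Saturday, so it moves to the next business day, 2042-05-06 (Tuesday).
Deadline: 2042-05-06.

2042-05-06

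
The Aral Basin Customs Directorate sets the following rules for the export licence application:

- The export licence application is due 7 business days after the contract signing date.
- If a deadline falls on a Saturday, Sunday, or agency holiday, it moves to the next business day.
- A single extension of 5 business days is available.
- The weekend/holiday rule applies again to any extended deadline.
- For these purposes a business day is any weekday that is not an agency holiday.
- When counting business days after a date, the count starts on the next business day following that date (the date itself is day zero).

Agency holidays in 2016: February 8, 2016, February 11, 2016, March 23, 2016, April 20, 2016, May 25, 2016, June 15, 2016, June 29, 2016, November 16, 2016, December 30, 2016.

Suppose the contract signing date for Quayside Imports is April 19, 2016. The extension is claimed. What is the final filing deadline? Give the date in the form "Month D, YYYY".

May 6, 2016

7 business days after April 19, 2016, excluding weekends and holidays, is April 29, 2016.
April 29, 2016 falls on a Friday, which is a business day, so no adjustment is needed.
The 5-business-day extension runs from April 29, 2016 to May 6, 2016.
May 6, 2016 is a Friday and not a listed holiday, so it stands.
Deadline: May 6, 2016.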